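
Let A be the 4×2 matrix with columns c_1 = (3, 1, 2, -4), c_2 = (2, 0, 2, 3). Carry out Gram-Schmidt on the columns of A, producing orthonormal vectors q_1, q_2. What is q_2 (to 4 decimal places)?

q_2 = (0.5357, 0.0162, 0.5195, 0.6655)

c_1 = (3, 1, 2, -4); ‖c_1‖ = 5.4772, so q_1 = (0.5477, 0.1826, 0.3651, -0.7303).
q_1·c_2 = 0.5477·2 + 0.1826·0 + 0.3651·2 + (-0.7303)·3 = -0.3651.
u_2 = c_2 + 0.3651·q_1 = (2.2000, 0.0667, 2.1333, 2.7333).
‖u_2‖ = 4.1069, so q_2 = (0.5357, 0.0162, 0.5195, 0.6655).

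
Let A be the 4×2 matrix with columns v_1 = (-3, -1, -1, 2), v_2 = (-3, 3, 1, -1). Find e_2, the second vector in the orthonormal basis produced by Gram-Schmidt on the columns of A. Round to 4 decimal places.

e_2 = (-0.5449, 0.7265, 0.2724, -0.3179)

e_1 = v_1/‖v_1‖ = (-3, -1, -1, 2)/3.8730 = (-0.7746, -0.2582, -0.2582, 0.5164).
r_{12} = e_1·v_2 = 0.7746.
u_2 = v_2 − 0.7746·e_1 = (-2.4000, 3.2000, 1.2000, -1.4000).
‖u_2‖ = 4.4045, so e_2 = (-0.5449, 0.7265, 0.2724, -0.3179).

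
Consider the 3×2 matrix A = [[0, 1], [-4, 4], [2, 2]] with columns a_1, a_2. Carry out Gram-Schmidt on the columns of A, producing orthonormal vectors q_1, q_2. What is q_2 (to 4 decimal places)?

a_1 = (0, -4, 2); ‖a_1‖ = 4.4721, so q_1 = (0.0000, -0.8944, 0.4472).
q_1·a_2 = 0.0000·1 + (-0.8944)·4 + 0.4472·2 = -2.6833.
u_2 = a_2 + 2.6833·q_1 = (1.0000, 1.6000, 3.2000).
‖u_2‖ = 3.7148, so q_2 = (0.2692, 0.4307, 0.8614).

q_2 = (0.2692, 0.4307, 0.8614)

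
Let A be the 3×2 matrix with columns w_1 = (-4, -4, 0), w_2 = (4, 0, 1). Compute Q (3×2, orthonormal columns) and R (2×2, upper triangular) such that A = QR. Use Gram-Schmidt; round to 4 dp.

Q = [[-0.7071, 0.6667], [-0.7071, -0.6667], [0.0000, 0.3333]], R = [[5.6569, -2.8284], [0.0000, 3.0000]]

w_1 = (-4, -4, 0); ‖w_1‖ = 5.6569, so q_1 = (-0.7071, -0.7071, 0.0000).
q_1·w_2 = (-0.7071)·4 + (-0.7071)·0 + 0.0000·1 = -2.8284.
u_2 = w_2 + 2.8284·q_1 = (2.0000, -2.0000, 1.0000).
‖u_2‖ = 3.0000, so q_2 = (0.6667, -0.6667, 0.3333).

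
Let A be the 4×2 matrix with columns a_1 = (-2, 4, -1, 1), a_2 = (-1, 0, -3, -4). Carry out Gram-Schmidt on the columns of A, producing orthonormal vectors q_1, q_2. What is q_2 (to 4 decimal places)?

a_1 = (-2, 4, -1, 1); ‖a_1‖ = 4.6904, so q_1 = (-0.4264, 0.8528, -0.2132, 0.2132).
q_1·a_2 = (-0.4264)·(-1) + 0.8528·0 + (-0.2132)·(-3) + 0.2132·(-4) = 0.2132.
u_2 = a_2 − 0.2132·q_1 = (-0.9091, -0.1818, -2.9545, -4.0455).
‖u_2‖ = 5.0946, so q_2 = (-0.1784, -0.0357, -0.5799, -0.7941).

q_2 = (-0.1784, -0.0357, -0.5799, -0.7941)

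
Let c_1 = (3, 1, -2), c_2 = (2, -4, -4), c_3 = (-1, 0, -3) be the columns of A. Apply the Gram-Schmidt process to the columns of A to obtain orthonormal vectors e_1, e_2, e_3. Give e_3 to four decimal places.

e_3 = (-0.5970, 0.3980, -0.6965)

e_1 = c_1/‖c_1‖ = (3, 1, -2)/3.7417 = (0.8018, 0.2673, -0.5345).
r_{12} = e_1·c_2 = 2.6726.
u_2 = c_2 − 2.6726·e_1 = (-0.1429, -4.7143, -2.5714).
‖u_2‖ = 5.3719, so e_2 = (-0.0266, -0.8776, -0.4787).
r_{13} = e_1·c_3 = 0.8018; r_{23} = e_2·c_3 = 1.4626.
u_3 = c_3 − 0.8018·e_1 − 1.4626·e_2 = (-1.6040, 1.0693, -1.8713).
‖u_3‖ = 2.6866, so e_3 = (-0.5970, 0.3980, -0.6965).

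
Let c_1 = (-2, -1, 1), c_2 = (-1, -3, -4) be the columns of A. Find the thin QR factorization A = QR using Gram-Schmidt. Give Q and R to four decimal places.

e_1 = c_1/‖c_1‖ = (-2, -1, 1)/2.4495 = (-0.8165, -0.4082, 0.4082).
r_{12} = e_1·c_2 = 0.4082.
u_2 = c_2 − 0.4082·e_1 = (-0.6667, -2.8333, -4.1667).
‖u_2‖ = 5.0827, so e_2 = (-0.1312, -0.5575, -0.8198).

Q = [[-0.8165, -0.1312], [-0.4082, -0.5575], [0.4082, -0.8198]], R = [[2.4495, 0.4082], [0.0000, 5.0827]]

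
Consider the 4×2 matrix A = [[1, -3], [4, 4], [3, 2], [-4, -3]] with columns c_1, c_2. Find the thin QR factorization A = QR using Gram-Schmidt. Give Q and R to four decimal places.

c_1 = (1, 4, 3, -4); ‖c_1‖ = 6.4807, so e_1 = (0.1543, 0.6172, 0.4629, -0.6172).
e_1·c_2 = 0.1543·(-3) + 0.6172·4 + 0.4629·2 + (-0.6172)·(-3) = 4.7834.
u_2 = c_2 − 4.7834·e_1 = (-3.7381, 1.0476, -0.2143, -0.0476).
‖u_2‖ = 3.8883, so e_2 = (-0.9614, 0.2694, -0.0551, -0.0122).

Q = [[0.1543, -0.9614], [0.6172, 0.2694], [0.4629, -0.0551], [-0.6172, -0.0122]], R = [[6.4807, 4.7834], [0.0000, 3.8883]]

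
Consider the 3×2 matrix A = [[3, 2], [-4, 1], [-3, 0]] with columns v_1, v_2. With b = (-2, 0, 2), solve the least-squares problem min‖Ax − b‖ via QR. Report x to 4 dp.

x = (-0.3133, -0.6747)

v_1 = (3, -4, -3); ‖v_1‖ = 5.8310, so e_1 = (0.5145, -0.6860, -0.5145).
e_1·v_2 = 0.5145·2 + (-0.6860)·1 + (-0.5145)·0 = 0.3430.
u_2 = v_2 − 0.3430·e_1 = (1.8235, 1.2353, 0.1765).
‖u_2‖ = 2.2096, so e_2 = (0.8253, 0.5591, 0.0799).
Qᵀb = (-2.0580, -1.4908).
Back-substitute: x_2 = -1.4908/2.2096 = -0.6747.
x_1 = (-2.0580 − 0.3430·(-0.6747))/5.8310 = -0.3133.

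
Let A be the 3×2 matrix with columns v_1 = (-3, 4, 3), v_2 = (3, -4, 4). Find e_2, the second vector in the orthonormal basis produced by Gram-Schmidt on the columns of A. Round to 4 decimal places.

v_1 = (-3, 4, 3); ‖v_1‖ = 5.8310, so e_1 = (-0.5145, 0.6860, 0.5145).
e_1·v_2 = (-0.5145)·3 + 0.6860·(-4) + 0.5145·4 = -2.2295.
u_2 = v_2 + 2.2295·e_1 = (1.8529, -2.4706, 5.1471).
‖u_2‖ = 6.0025, so e_2 = (0.3087, -0.4116, 0.8575).

e_2 = (0.3087, -0.4116, 0.8575)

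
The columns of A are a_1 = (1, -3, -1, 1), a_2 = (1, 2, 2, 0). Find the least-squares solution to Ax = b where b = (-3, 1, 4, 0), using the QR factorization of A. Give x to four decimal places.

q_1 = a_1/‖a_1‖ = (1, -3, -1, 1)/3.4641 = (0.2887, -0.8660, -0.2887, 0.2887).
r_{12} = q_1·a_2 = -2.0207.
u_2 = a_2 + 2.0207·q_1 = (1.5833, 0.2500, 1.4167, 0.5833).
‖u_2‖ = 2.2174, so q_2 = (0.7141, 0.1127, 0.6389, 0.2631).
Qᵀb = (-2.8868, 0.5262).
Back-substitute: x_2 = 0.5262/2.2174 = 0.2373.
x_1 = (-2.8868 + 2.0207·0.2373)/3.4641 = -0.6949.

x = (-0.6949, 0.2373)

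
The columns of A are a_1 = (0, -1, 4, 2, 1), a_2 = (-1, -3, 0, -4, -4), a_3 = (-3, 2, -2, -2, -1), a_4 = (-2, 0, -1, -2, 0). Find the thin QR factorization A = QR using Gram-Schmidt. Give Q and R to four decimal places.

Q = [[0.0000, -0.1615, -0.8604, -0.2231], [-0.2132, -0.5507, 0.4627, -0.4440], [0.8528, 0.2643, 0.1779, -0.1126], [0.4264, -0.5140, -0.1172, -0.3822], [0.2132, -0.5801, -0.0147, 0.7710]], R = [[4.6904, -1.9188, -3.1980, -1.7056], [0.0000, 6.1902, 0.4626, 1.0868], [0.0000, 0.0000, 3.3998, 1.7774], [0.0000, 0.0000, 0.0000, 1.3232]]

q_1 = a_1/‖a_1‖ = (0, -1, 4, 2, 1)/4.6904 = (0.0000, -0.2132, 0.8528, 0.4264, 0.2132).
r_{12} = q_1·a_2 = -1.9188.
u_2 = a_2 + 1.9188·q_1 = (-1.0000, -3.4091, 1.6364, -3.1818, -3.5909).
‖u_2‖ = 6.1902, so q_2 = (-0.1615, -0.5507, 0.2643, -0.5140, -0.5801).
r_{13} = q_1·a_3 = -3.1980; r_{23} = q_2·a_3 = 0.4626.
u_3 = a_3 + 3.1980·q_1 − 0.4626·q_2 = (-2.9253, 1.5730, 0.6050, -0.3986, -0.0498).
‖u_3‖ = 3.3998, so q_3 = (-0.8604, 0.4627, 0.1779, -0.1172, -0.0147).
r_{14} = q_1·a_4 = -1.7056; r_{24} = q_2·a_4 = 1.0868; r_{34} = q_3·a_4 = 1.7774.
u_4 = a_4 + 1.7056·q_1 − 1.0868·q_2 − 1.7774·q_3 = (-0.2952, -0.5874, -0.1490, -0.5057, 1.0201).
‖u_4‖ = 1.3232, so q_4 = (-0.2231, -0.4440, -0.1126, -0.3822, 0.7710).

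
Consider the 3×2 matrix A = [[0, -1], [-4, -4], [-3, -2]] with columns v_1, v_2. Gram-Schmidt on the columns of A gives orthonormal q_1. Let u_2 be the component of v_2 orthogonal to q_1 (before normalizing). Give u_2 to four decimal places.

v_1 = (0, -4, -3); ‖v_1‖ = 5.0000, so q_1 = (0.0000, -0.8000, -0.6000).
q_1·v_2 = 0.0000·(-1) + (-0.8000)·(-4) + (-0.6000)·(-2) = 4.4000.
u_2 = v_2 − 4.4000·q_1 = (-1.0000, -0.4800, 0.6400).

u_2 = (-1.0000, -0.4800, 0.6400)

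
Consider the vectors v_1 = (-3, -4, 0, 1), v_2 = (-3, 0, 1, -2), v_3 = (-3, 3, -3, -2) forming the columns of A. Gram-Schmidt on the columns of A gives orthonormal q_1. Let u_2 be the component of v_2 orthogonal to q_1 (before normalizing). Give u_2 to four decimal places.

u_2 = (-2.1923, 1.0769, 1.0000, -2.2692)

q_1 = v_1/‖v_1‖ = (-3, -4, 0, 1)/5.0990 = (-0.5883, -0.7845, 0.0000, 0.1961).
r_{12} = q_1·v_2 = 1.3728.
u_2 = v_2 − 1.3728·q_1 = (-2.1923, 1.0769, 1.0000, -2.2692).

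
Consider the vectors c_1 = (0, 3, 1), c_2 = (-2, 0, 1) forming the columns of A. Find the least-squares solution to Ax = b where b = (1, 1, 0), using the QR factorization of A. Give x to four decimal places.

x = (0.3469, -0.4694)

c_1 = (0, 3, 1); ‖c_1‖ = 3.1623, so q_1 = (0.0000, 0.9487, 0.3162).
q_1·c_2 = 0.0000·(-2) + 0.9487·0 + 0.3162·1 = 0.3162.
u_2 = c_2 − 0.3162·q_1 = (-2.0000, -0.3000, 0.9000).
‖u_2‖ = 2.2136, so q_2 = (-0.9035, -0.1355, 0.4066).
Qᵀb = (0.9487, -1.0390).
Back-substitute: x_2 = -1.0390/2.2136 = -0.4694.
x_1 = (0.9487 − 0.3162·(-0.4694))/3.1623 = 0.3469.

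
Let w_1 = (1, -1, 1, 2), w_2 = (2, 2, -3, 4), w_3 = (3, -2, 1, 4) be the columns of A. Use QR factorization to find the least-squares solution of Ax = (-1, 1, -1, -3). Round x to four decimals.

e_1 = w_1/‖w_1‖ = (1, -1, 1, 2)/2.6458 = (0.3780, -0.3780, 0.3780, 0.7559).
r_{12} = e_1·w_2 = 1.8898.
u_2 = w_2 − 1.8898·e_1 = (1.2857, 2.7143, -3.7143, 2.5714).
‖u_2‖ = 5.4248, so e_2 = (0.2370, 0.5003, -0.6847, 0.4740).
r_{13} = e_1·w_3 = 5.2915; r_{23} = e_2·w_3 = 0.9217.
u_3 = w_3 − 5.2915·e_1 − 0.9217·e_2 = (0.7816, -0.4612, -0.3689, -0.4369).
‖u_3‖ = 1.0726, so e_3 = (0.7286, -0.4299, -0.3440, -0.4073).
Qᵀb = (-3.4017, -0.4740, 0.4073).
Back-substitute: x_3 = 0.4073/1.0726 = 0.3797.
x_2 = (-0.4740 − 0.9217·0.3797)/5.4248 = -0.1519.
x_1 = (-3.4017 − 1.8898·(-0.1519) − 5.2915·0.3797)/2.6458 = -1.9367.

x = (-1.9367, -0.1519, 0.3797)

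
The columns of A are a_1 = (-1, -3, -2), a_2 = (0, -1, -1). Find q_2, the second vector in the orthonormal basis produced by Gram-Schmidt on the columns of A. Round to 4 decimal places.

q_2 = (0.7715, 0.1543, -0.6172)

q_1 = a_1/‖a_1‖ = (-1, -3, -2)/3.7417 = (-0.2673, -0.8018, -0.5345).
r_{12} = q_1·a_2 = 1.3363.
u_2 = a_2 − 1.3363·q_1 = (0.3571, 0.0714, -0.2857).
‖u_2‖ = 0.4629, so q_2 = (0.7715, 0.1543, -0.6172).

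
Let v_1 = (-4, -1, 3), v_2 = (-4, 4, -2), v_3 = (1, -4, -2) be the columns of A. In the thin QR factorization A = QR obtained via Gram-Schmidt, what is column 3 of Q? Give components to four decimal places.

e_3 = (-0.3333, -0.6667, -0.6667)

v_1 = (-4, -1, 3); ‖v_1‖ = 5.0990, so e_1 = (-0.7845, -0.1961, 0.5883).
e_1·v_2 = (-0.7845)·(-4) + (-0.1961)·4 + 0.5883·(-2) = 1.1767.
u_2 = v_2 − 1.1767·e_1 = (-3.0769, 4.2308, -2.6923).
‖u_2‖ = 5.8835, so e_2 = (-0.5230, 0.7191, -0.4576).
e_1·v_3 = (-0.7845)·1 + (-0.1961)·(-4) + 0.5883·(-2) = -1.1767; e_2·v_3 = (-0.5230)·1 + 0.7191·(-4) + (-0.4576)·(-2) = -2.4841.
u_3 = v_3 + 1.1767·e_1 + 2.4841·e_2 = (-1.2222, -2.4444, -2.4444).
‖u_3‖ = 3.6667, so e_3 = (-0.3333, -0.6667, -0.6667).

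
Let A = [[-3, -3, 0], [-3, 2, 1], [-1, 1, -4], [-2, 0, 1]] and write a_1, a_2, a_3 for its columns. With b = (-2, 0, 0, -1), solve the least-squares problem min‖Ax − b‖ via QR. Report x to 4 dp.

a_1 = (-3, -3, -1, -2); ‖a_1‖ = 4.7958, so e_1 = (-0.6255, -0.6255, -0.2085, -0.4170).
e_1·a_2 = (-0.6255)·(-3) + (-0.6255)·2 + (-0.2085)·1 + (-0.4170)·0 = 0.4170.
u_2 = a_2 − 0.4170·e_1 = (-2.7391, 2.2609, 1.0870, 0.1739).
‖u_2‖ = 3.7183, so e_2 = (-0.7367, 0.6080, 0.2923, 0.0468).
e_1·a_3 = (-0.6255)·0 + (-0.6255)·1 + (-0.2085)·(-4) + (-0.4170)·1 = -0.2085; e_2·a_3 = (-0.7367)·0 + 0.6080·1 + 0.2923·(-4) + 0.0468·1 = -0.5145.
u_3 = a_3 + 0.2085·e_1 + 0.5145·e_2 = (-0.5094, 1.1824, -3.8931, 0.9371).
‖u_3‖ = 4.2062, so e_3 = (-0.1211, 0.2811, -0.9256, 0.2228).
Qᵀb = (1.6681, 1.4265, 0.0194).
Back-substitute: x_3 = 0.0194/4.2062 = 0.0046.
x_2 = (1.4265 + 0.5145·0.0046)/3.7183 = 0.3843.
x_1 = (1.6681 − 0.4170·0.3843 + 0.2085·0.0046)/4.7958 = 0.3146.

x = (0.3146, 0.3843, 0.0046)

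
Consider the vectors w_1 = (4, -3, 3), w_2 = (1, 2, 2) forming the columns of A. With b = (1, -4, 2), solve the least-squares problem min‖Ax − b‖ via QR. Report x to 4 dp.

e_1 = w_1/‖w_1‖ = (4, -3, 3)/5.8310 = (0.6860, -0.5145, 0.5145).
r_{12} = e_1·w_2 = 0.6860.
u_2 = w_2 − 0.6860·e_1 = (0.5294, 2.3529, 1.6471).
‖u_2‖ = 2.9205, so e_2 = (0.1813, 0.8057, 0.5640).
Qᵀb = (3.7730, -1.9134).
Back-substitute: x_2 = -1.9134/2.9205 = -0.6552.
x_1 = (3.7730 − 0.6860·(-0.6552))/5.8310 = 0.7241.

x = (0.7241, -0.6552)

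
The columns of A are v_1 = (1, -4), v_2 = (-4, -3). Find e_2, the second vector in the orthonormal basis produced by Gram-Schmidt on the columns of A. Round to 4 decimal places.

e_2 = (-0.9701, -0.2425)

v_1 = (1, -4); ‖v_1‖ = 4.1231, so e_1 = (0.2425, -0.9701).
e_1·v_2 = 0.2425·(-4) + (-0.9701)·(-3) = 1.9403.
u_2 = v_2 − 1.9403·e_1 = (-4.4706, -1.1176).
‖u_2‖ = 4.6082, so e_2 = (-0.9701, -0.2425).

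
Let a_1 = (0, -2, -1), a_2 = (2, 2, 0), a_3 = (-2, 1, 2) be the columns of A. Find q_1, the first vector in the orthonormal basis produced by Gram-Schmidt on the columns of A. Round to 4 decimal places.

q_1 = a_1/‖a_1‖ = (0, -2, -1)/2.2361 = (0.0000, -0.8944, -0.4472).

q_1 = (0.0000, -0.8944, -0.4472)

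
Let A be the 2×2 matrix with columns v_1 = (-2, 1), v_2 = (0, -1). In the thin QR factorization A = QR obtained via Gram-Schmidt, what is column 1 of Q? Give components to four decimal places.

v_1 = (-2, 1); ‖v_1‖ = 2.2361, so e_1 = (-0.8944, 0.4472).

e_1 = (-0.8944, 0.4472)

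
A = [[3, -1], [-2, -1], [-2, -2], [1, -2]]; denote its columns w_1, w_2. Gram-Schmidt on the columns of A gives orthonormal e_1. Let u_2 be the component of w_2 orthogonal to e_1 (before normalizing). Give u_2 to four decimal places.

u_2 = (-1.1667, -0.8889, -1.8889, -2.0556)

w_1 = (3, -2, -2, 1); ‖w_1‖ = 4.2426, so e_1 = (0.7071, -0.4714, -0.4714, 0.2357).
e_1·w_2 = 0.7071·(-1) + (-0.4714)·(-1) + (-0.4714)·(-2) + 0.2357·(-2) = 0.2357.
u_2 = w_2 − 0.2357·e_1 = (-1.1667, -0.8889, -1.8889, -2.0556).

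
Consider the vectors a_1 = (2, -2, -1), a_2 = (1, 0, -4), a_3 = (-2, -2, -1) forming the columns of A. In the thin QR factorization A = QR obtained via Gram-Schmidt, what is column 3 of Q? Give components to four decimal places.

e_3 = (-0.7396, -0.6472, -0.1849)

e_1 = a_1/‖a_1‖ = (2, -2, -1)/3.0000 = (0.6667, -0.6667, -0.3333).
r_{12} = e_1·a_2 = 2.0000.
u_2 = a_2 − 2.0000·e_1 = (-0.3333, 1.3333, -3.3333).
‖u_2‖ = 3.6056, so e_2 = (-0.0925, 0.3698, -0.9245).
r_{13} = e_1·a_3 = 0.3333; r_{23} = e_2·a_3 = 0.3698.
u_3 = a_3 − 0.3333·e_1 − 0.3698·e_2 = (-2.1880, -1.9145, -0.5470).
‖u_3‖ = 2.9584, so e_3 = (-0.7396, -0.6472, -0.1849).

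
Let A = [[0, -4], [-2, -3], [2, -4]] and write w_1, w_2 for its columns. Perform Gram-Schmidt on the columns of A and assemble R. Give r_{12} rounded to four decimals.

q_1 = w_1/‖w_1‖ = (0, -2, 2)/2.8284 = (0.0000, -0.7071, 0.7071).
r_{12} = q_1·w_2 = -0.7071.

r_{12} = -0.7071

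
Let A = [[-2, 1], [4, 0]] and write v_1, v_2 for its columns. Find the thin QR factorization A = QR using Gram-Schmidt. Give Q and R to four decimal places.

e_1 = v_1/‖v_1‖ = (-2, 4)/4.4721 = (-0.4472, 0.8944).
r_{12} = e_1·v_2 = -0.4472.
u_2 = v_2 + 0.4472·e_1 = (0.8000, 0.4000).
‖u_2‖ = 0.8944, so e_2 = (0.8944, 0.4472).

Q = [[-0.4472, 0.8944], [0.8944, 0.4472]], R = [[4.4721, -0.4472], [0.0000, 0.8944]]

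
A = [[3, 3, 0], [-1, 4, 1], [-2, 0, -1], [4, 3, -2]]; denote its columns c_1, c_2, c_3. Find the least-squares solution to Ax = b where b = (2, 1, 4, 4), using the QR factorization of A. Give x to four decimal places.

c_1 = (3, -1, -2, 4); ‖c_1‖ = 5.4772, so q_1 = (0.5477, -0.1826, -0.3651, 0.7303).
q_1·c_2 = 0.5477·3 + (-0.1826)·4 + (-0.3651)·0 + 0.7303·3 = 3.1038.
u_2 = c_2 − 3.1038·q_1 = (1.3000, 4.5667, 1.1333, 0.7333).
‖u_2‖ = 4.9363, so q_2 = (0.2634, 0.9251, 0.2296, 0.1486).
q_1·c_3 = 0.5477·0 + (-0.1826)·1 + (-0.3651)·(-1) + 0.7303·(-2) = -1.2780; q_2·c_3 = 0.2634·0 + 0.9251·1 + 0.2296·(-1) + 0.1486·(-2) = 0.3984.
u_3 = c_3 + 1.2780·q_1 − 0.3984·q_2 = (0.5951, 0.3981, -1.5581, -1.1259).
‖u_3‖ = 2.0513, so q_3 = (0.2901, 0.1941, -0.7596, -0.5488).
Qᵀb = (2.3735, 2.9645, -4.4594).
Back-substitute: x_3 = -4.4594/2.0513 = -2.1739.
x_2 = (2.9645 − 0.3984·(-2.1739))/4.9363 = 0.7760.
x_1 = (2.3735 − 3.1038·0.7760 + 1.2780·(-2.1739))/5.4772 = -0.5137.

x = (-0.5137, 0.7760, -2.1739)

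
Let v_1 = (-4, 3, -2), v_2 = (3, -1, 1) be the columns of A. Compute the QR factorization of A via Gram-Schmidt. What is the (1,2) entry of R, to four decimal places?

e_1 = v_1/‖v_1‖ = (-4, 3, -2)/5.3852 = (-0.7428, 0.5571, -0.3714).
r_{12} = e_1·v_2 = -3.1568.

r_{12} = -3.1568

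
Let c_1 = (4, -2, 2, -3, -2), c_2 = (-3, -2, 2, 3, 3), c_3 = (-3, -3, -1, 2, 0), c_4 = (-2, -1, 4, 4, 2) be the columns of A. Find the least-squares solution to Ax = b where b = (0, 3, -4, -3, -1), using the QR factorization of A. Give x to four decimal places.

e_1 = c_1/‖c_1‖ = (4, -2, 2, -3, -2)/6.0828 = (0.6576, -0.3288, 0.3288, -0.4932, -0.3288).
r_{12} = e_1·c_2 = -3.1236.
u_2 = c_2 + 3.1236·e_1 = (-0.9459, -3.0270, 3.0270, 1.4595, 1.9730).
‖u_2‖ = 5.0243, so e_2 = (-0.1883, -0.6025, 0.6025, 0.2905, 0.3927).
r_{13} = e_1·c_3 = -2.3016; r_{23} = e_2·c_3 = 2.3508.
u_3 = c_3 + 2.3016·e_1 − 2.3508·e_2 = (-1.0439, -2.3405, -1.6595, 0.1820, -1.6799).
‖u_3‖ = 3.4895, so e_3 = (-0.2992, -0.6707, -0.4756, 0.0522, -0.4814).
r_{14} = e_1·c_4 = -2.3016; r_{24} = e_2·c_4 = 5.3363; r_{34} = e_3·c_4 = -1.3875.
u_4 = c_4 + 2.3016·e_1 − 5.3363·e_2 + 1.3875·e_3 = (0.1031, 0.5277, 0.8819, 1.3871, -1.5202).
‖u_4‖ = 2.3026, so e_4 = (0.0448, 0.2292, 0.3830, 0.6024, -0.6602).
Qᵀb = (-0.4932, -5.4815, 0.2151, -1.9916).
Back-substitute: x_4 = -1.9916/2.3026 = -0.8650.
x_3 = (0.2151 + 1.3875·(-0.8650))/3.4895 = -0.2823.
x_2 = (-5.4815 − 2.3508·(-0.2823) − 5.3363·(-0.8650))/5.0243 = -0.0403.
x_1 = (-0.4932 + 3.1236·(-0.0403) + 2.3016·(-0.2823) + 2.3016·(-0.8650))/6.0828 = -0.5358.

x = (-0.5358, -0.0403, -0.2823, -0.8650)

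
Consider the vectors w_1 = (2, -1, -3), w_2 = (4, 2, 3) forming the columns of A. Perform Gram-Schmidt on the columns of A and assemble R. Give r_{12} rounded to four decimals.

q_1 = w_1/‖w_1‖ = (2, -1, -3)/3.7417 = (0.5345, -0.2673, -0.8018).
r_{12} = q_1·w_2 = -0.8018.

r_{12} = -0.8018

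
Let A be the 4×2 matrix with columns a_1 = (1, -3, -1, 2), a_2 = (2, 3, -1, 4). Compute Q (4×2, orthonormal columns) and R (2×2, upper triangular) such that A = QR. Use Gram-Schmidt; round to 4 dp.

a_1 = (1, -3, -1, 2); ‖a_1‖ = 3.8730, so q_1 = (0.2582, -0.7746, -0.2582, 0.5164).
q_1·a_2 = 0.2582·2 + (-0.7746)·3 + (-0.2582)·(-1) + 0.5164·4 = 0.5164.
u_2 = a_2 − 0.5164·q_1 = (1.8667, 3.4000, -0.8667, 3.7333).
‖u_2‖ = 5.4528, so q_2 = (0.3423, 0.6235, -0.1589, 0.6847).

Q = [[0.2582, 0.3423], [-0.7746, 0.6235], [-0.2582, -0.1589], [0.5164, 0.6847]], R = [[3.8730, 0.5164], [0.0000, 5.4528]]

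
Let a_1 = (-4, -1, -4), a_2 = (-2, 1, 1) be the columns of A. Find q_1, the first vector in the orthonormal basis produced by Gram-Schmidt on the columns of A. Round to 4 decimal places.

a_1 = (-4, -1, -4); ‖a_1‖ = 5.7446, so q_1 = (-0.6963, -0.1741, -0.6963).

q_1 = (-0.6963, -0.1741, -0.6963)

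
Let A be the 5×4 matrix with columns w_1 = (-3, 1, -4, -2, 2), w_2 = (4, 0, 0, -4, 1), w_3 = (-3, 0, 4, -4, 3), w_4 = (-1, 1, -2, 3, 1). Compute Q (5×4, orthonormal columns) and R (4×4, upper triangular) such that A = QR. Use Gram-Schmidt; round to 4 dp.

Q = [[-0.5145, 0.6668, -0.4738, 0.2562], [0.1715, 0.0103, -0.0320, 0.3481], [-0.6860, -0.0410, 0.7122, 0.0589], [-0.3430, -0.7181, -0.3885, 0.4508], [0.3430, 0.1949, 0.3412, 0.7788]], R = [[5.8310, -0.3430, 1.2005, 1.3720], [0.0000, 5.7343, 1.2925, -2.5338], [0.0000, 0.0000, 6.8475, -1.8068], [0.0000, 0.0000, 0.0000, 2.1055]]

w_1 = (-3, 1, -4, -2, 2); ‖w_1‖ = 5.8310, so q_1 = (-0.5145, 0.1715, -0.6860, -0.3430, 0.3430).
q_1·w_2 = (-0.5145)·4 + 0.1715·0 + (-0.6860)·0 + (-0.3430)·(-4) + 0.3430·1 = -0.3430.
u_2 = w_2 + 0.3430·q_1 = (3.8235, 0.0588, -0.2353, -4.1176, 1.1176).
‖u_2‖ = 5.7343, so q_2 = (0.6668, 0.0103, -0.0410, -0.7181, 0.1949).
q_1·w_3 = (-0.5145)·(-3) + 0.1715·0 + (-0.6860)·4 + (-0.3430)·(-4) + 0.3430·3 = 1.2005; q_2·w_3 = 0.6668·(-3) + 0.0103·0 + (-0.0410)·4 + (-0.7181)·(-4) + 0.1949·3 = 1.2925.
u_3 = w_3 − 1.2005·q_1 − 1.2925·q_2 = (-3.2442, -0.2191, 4.8766, -2.6601, 2.3363).
‖u_3‖ = 6.8475, so q_3 = (-0.4738, -0.0320, 0.7122, -0.3885, 0.3412).
q_1·w_4 = (-0.5145)·(-1) + 0.1715·1 + (-0.6860)·(-2) + (-0.3430)·3 + 0.3430·1 = 1.3720; q_2·w_4 = 0.6668·(-1) + 0.0103·1 + (-0.0410)·(-2) + (-0.7181)·3 + 0.1949·1 = -2.5338; q_3·w_4 = (-0.4738)·(-1) + (-0.0320)·1 + 0.7122·(-2) + (-0.3885)·3 + 0.3412·1 = -1.8068.
u_4 = w_4 − 1.3720·q_1 + 2.5338·q_2 + 1.8068·q_3 = (0.5393, 0.7329, 0.1240, 0.9493, 1.6397).
‖u_4‖ = 2.1055, so q_4 = (0.2562, 0.3481, 0.0589, 0.4508, 0.7788).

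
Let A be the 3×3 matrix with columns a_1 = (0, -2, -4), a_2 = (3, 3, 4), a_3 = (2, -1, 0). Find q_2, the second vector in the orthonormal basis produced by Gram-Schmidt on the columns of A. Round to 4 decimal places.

a_1 = (0, -2, -4); ‖a_1‖ = 4.4721, so q_1 = (0.0000, -0.4472, -0.8944).
q_1·a_2 = 0.0000·3 + (-0.4472)·3 + (-0.8944)·4 = -4.9193.
u_2 = a_2 + 4.9193·q_1 = (3.0000, 0.8000, -0.4000).
‖u_2‖ = 3.1305, so q_2 = (0.9583, 0.2556, -0.1278).

q_2 = (0.9583, 0.2556, -0.1278)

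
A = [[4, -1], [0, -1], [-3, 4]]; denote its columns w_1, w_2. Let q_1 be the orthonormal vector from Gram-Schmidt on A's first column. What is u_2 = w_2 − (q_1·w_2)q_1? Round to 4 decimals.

u_2 = (1.5600, -1.0000, 2.0800)

w_1 = (4, 0, -3); ‖w_1‖ = 5.0000, so q_1 = (0.8000, 0.0000, -0.6000).
q_1·w_2 = 0.8000·(-1) + 0.0000·(-1) + (-0.6000)·4 = -3.2000.
u_2 = w_2 + 3.2000·q_1 = (1.5600, -1.0000, 2.0800).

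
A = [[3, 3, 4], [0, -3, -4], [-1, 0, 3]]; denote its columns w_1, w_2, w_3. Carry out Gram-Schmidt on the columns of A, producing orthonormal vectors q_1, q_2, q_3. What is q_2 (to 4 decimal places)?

q_2 = (0.0953, -0.9535, 0.2860)

w_1 = (3, 0, -1); ‖w_1‖ = 3.1623, so q_1 = (0.9487, 0.0000, -0.3162).
q_1·w_2 = 0.9487·3 + 0.0000·(-3) + (-0.3162)·0 = 2.8460.
u_2 = w_2 − 2.8460·q_1 = (0.3000, -3.0000, 0.9000).
‖u_2‖ = 3.1464, so q_2 = (0.0953, -0.9535, 0.2860).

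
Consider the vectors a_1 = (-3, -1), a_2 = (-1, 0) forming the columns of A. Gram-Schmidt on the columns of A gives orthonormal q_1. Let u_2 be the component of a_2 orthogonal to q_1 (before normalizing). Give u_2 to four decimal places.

a_1 = (-3, -1); ‖a_1‖ = 3.1623, so q_1 = (-0.9487, -0.3162).
q_1·a_2 = (-0.9487)·(-1) + (-0.3162)·0 = 0.9487.
u_2 = a_2 − 0.9487·q_1 = (-0.1000, 0.3000).

u_2 = (-0.1000, 0.3000)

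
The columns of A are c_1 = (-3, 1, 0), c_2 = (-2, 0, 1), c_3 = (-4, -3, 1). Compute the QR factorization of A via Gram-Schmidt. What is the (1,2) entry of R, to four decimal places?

q_1 = c_1/‖c_1‖ = (-3, 1, 0)/3.1623 = (-0.9487, 0.3162, 0.0000).
r_{12} = q_1·c_2 = 1.8974.

r_{12} = 1.8974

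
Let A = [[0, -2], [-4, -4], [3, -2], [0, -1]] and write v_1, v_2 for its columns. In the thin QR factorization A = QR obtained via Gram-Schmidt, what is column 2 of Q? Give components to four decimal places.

q_2 = (-0.4364, -0.5237, -0.6983, -0.2182)

v_1 = (0, -4, 3, 0); ‖v_1‖ = 5.0000, so q_1 = (0.0000, -0.8000, 0.6000, 0.0000).
q_1·v_2 = 0.0000·(-2) + (-0.8000)·(-4) + 0.6000·(-2) + 0.0000·(-1) = 2.0000.
u_2 = v_2 − 2.0000·q_1 = (-2.0000, -2.4000, -3.2000, -1.0000).
‖u_2‖ = 4.5826, so q_2 = (-0.4364, -0.5237, -0.6983, -0.2182).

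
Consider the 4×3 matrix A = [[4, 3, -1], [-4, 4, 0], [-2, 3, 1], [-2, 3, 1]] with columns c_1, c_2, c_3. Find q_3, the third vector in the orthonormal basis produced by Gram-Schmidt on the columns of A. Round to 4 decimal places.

q_1 = c_1/‖c_1‖ = (4, -4, -2, -2)/6.3246 = (0.6325, -0.6325, -0.3162, -0.3162).
r_{12} = q_1·c_2 = -2.5298.
u_2 = c_2 + 2.5298·q_1 = (4.6000, 2.4000, 2.2000, 2.2000).
‖u_2‖ = 6.0498, so q_2 = (0.7604, 0.3967, 0.3636, 0.3636).
r_{13} = q_1·c_3 = -1.2649; r_{23} = q_2·c_3 = -0.0331.
u_3 = c_3 + 1.2649·q_1 + 0.0331·q_2 = (-0.1749, -0.7869, 0.6120, 0.6120).
‖u_3‖ = 1.1828, so q_3 = (-0.1478, -0.6653, 0.5175, 0.5175).

q_3 = (-0.1478, -0.6653, 0.5175, 0.5175)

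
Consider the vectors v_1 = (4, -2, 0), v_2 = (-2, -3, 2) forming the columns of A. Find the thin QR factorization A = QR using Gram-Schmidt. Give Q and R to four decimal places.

q_1 = v_1/‖v_1‖ = (4, -2, 0)/4.4721 = (0.8944, -0.4472, 0.0000).
r_{12} = q_1·v_2 = -0.4472.
u_2 = v_2 + 0.4472·q_1 = (-1.6000, -3.2000, 2.0000).
‖u_2‖ = 4.0988, so q_2 = (-0.3904, -0.7807, 0.4880).

Q = [[0.8944, -0.3904], [-0.4472, -0.7807], [0.0000, 0.4880]], R = [[4.4721, -0.4472], [0.0000, 4.0988]]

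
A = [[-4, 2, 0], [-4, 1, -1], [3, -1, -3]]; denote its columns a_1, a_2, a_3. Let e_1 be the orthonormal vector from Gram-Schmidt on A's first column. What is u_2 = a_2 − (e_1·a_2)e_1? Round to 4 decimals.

u_2 = (0.5366, -0.4634, 0.0976)

a_1 = (-4, -4, 3); ‖a_1‖ = 6.4031, so e_1 = (-0.6247, -0.6247, 0.4685).
e_1·a_2 = (-0.6247)·2 + (-0.6247)·1 + 0.4685·(-1) = -2.3426.
u_2 = a_2 + 2.3426·e_1 = (0.5366, -0.4634, 0.0976).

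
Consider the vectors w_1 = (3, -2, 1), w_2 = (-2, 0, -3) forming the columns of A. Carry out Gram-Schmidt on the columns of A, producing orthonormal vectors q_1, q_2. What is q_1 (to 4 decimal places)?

q_1 = (0.8018, -0.5345, 0.2673)

w_1 = (3, -2, 1); ‖w_1‖ = 3.7417, so q_1 = (0.8018, -0.5345, 0.2673).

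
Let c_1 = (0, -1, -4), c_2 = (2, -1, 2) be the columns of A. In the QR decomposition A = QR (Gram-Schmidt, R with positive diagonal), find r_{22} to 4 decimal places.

r_{22} = 2.4734

c_1 = (0, -1, -4); ‖c_1‖ = 4.1231, so e_1 = (0.0000, -0.2425, -0.9701).
e_1·c_2 = 0.0000·2 + (-0.2425)·(-1) + (-0.9701)·2 = -1.6977.
u_2 = c_2 + 1.6977·e_1 = (2.0000, -1.4118, 0.3529).
r_{22} = ‖u_2‖ = 2.4734.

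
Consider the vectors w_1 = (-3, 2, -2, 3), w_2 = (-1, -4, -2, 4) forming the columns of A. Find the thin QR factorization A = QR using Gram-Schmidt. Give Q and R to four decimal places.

w_1 = (-3, 2, -2, 3); ‖w_1‖ = 5.0990, so q_1 = (-0.5883, 0.3922, -0.3922, 0.5883).
q_1·w_2 = (-0.5883)·(-1) + 0.3922·(-4) + (-0.3922)·(-2) + 0.5883·4 = 2.1573.
u_2 = w_2 − 2.1573·q_1 = (0.2692, -4.8462, -1.1538, 2.7308).
‖u_2‖ = 5.6874, so q_2 = (0.0473, -0.8521, -0.2029, 0.4801).

Q = [[-0.5883, 0.0473], [0.3922, -0.8521], [-0.3922, -0.2029], [0.5883, 0.4801]], R = [[5.0990, 2.1573], [0.0000, 5.6874]]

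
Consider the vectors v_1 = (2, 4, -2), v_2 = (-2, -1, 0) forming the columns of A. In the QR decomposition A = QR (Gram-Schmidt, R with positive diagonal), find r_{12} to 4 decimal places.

r_{12} = -1.6330

v_1 = (2, 4, -2); ‖v_1‖ = 4.8990, so q_1 = (0.4082, 0.8165, -0.4082).
r_{12} = q_1·v_2 = -1.6330.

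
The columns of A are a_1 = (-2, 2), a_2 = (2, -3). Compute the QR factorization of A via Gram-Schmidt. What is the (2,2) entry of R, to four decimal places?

r_{22} = 0.7071

a_1 = (-2, 2); ‖a_1‖ = 2.8284, so q_1 = (-0.7071, 0.7071).
q_1·a_2 = (-0.7071)·2 + 0.7071·(-3) = -3.5355.
u_2 = a_2 + 3.5355·q_1 = (-0.5000, -0.5000).
r_{22} = ‖u_2‖ = 0.7071.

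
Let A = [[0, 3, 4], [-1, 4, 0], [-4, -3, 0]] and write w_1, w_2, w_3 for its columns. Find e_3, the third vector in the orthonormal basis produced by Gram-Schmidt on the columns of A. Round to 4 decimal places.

e_3 = (0.8381, -0.5293, 0.1323)

w_1 = (0, -1, -4); ‖w_1‖ = 4.1231, so e_1 = (0.0000, -0.2425, -0.9701).
e_1·w_2 = 0.0000·3 + (-0.2425)·4 + (-0.9701)·(-3) = 1.9403.
u_2 = w_2 − 1.9403·e_1 = (3.0000, 4.4706, -1.1176).
‖u_2‖ = 5.4987, so e_2 = (0.5456, 0.8130, -0.2033).
e_1·w_3 = 0.0000·4 + (-0.2425)·0 + (-0.9701)·0 = 0.0000; e_2·w_3 = 0.5456·4 + 0.8130·0 + (-0.2033)·0 = 2.1823.
u_3 = w_3 + 0.0000·e_1 − 2.1823·e_2 = (2.8093, -1.7743, 0.4436).
‖u_3‖ = 3.3522, so e_3 = (0.8381, -0.5293, 0.1323).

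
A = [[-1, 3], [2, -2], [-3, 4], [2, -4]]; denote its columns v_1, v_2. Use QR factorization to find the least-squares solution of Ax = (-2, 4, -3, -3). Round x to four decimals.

v_1 = (-1, 2, -3, 2); ‖v_1‖ = 4.2426, so q_1 = (-0.2357, 0.4714, -0.7071, 0.4714).
q_1·v_2 = (-0.2357)·3 + 0.4714·(-2) + (-0.7071)·4 + 0.4714·(-4) = -6.3640.
u_2 = v_2 + 6.3640·q_1 = (1.5000, 1.0000, -0.5000, -1.0000).
‖u_2‖ = 2.1213, so q_2 = (0.7071, 0.4714, -0.2357, -0.4714).
Qᵀb = (3.0641, 2.5927).
Back-substitute: x_2 = 2.5927/2.1213 = 1.2222.
x_1 = (3.0641 + 6.3640·1.2222)/4.2426 = 2.5556.

x = (2.5556, 1.2222)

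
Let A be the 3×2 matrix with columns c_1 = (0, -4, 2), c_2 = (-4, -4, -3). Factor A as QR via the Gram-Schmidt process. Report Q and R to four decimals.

c_1 = (0, -4, 2); ‖c_1‖ = 4.4721, so e_1 = (0.0000, -0.8944, 0.4472).
e_1·c_2 = 0.0000·(-4) + (-0.8944)·(-4) + 0.4472·(-3) = 2.2361.
u_2 = c_2 − 2.2361·e_1 = (-4.0000, -2.0000, -4.0000).
‖u_2‖ = 6.0000, so e_2 = (-0.6667, -0.3333, -0.6667).

Q = [[0.0000, -0.6667], [-0.8944, -0.3333], [0.4472, -0.6667]], R = [[4.4721, 2.2361], [0.0000, 6.0000]]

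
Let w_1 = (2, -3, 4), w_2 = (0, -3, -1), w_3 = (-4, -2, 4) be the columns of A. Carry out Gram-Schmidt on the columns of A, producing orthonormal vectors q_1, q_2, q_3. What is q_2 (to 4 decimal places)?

q_2 = (-0.1141, -0.8213, -0.5590)

q_1 = w_1/‖w_1‖ = (2, -3, 4)/5.3852 = (0.3714, -0.5571, 0.7428).
r_{12} = q_1·w_2 = 0.9285.
u_2 = w_2 − 0.9285·q_1 = (-0.3448, -2.4828, -1.6897).
‖u_2‖ = 3.0229, so q_2 = (-0.1141, -0.8213, -0.5590).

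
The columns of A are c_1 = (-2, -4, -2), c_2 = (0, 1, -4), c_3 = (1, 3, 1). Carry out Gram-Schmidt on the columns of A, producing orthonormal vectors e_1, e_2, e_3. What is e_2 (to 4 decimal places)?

c_1 = (-2, -4, -2); ‖c_1‖ = 4.8990, so e_1 = (-0.4082, -0.8165, -0.4082).
e_1·c_2 = (-0.4082)·0 + (-0.8165)·1 + (-0.4082)·(-4) = 0.8165.
u_2 = c_2 − 0.8165·e_1 = (0.3333, 1.6667, -3.6667).
‖u_2‖ = 4.0415, so e_2 = (0.0825, 0.4124, -0.9073).

e_2 = (0.0825, 0.4124, -0.9073)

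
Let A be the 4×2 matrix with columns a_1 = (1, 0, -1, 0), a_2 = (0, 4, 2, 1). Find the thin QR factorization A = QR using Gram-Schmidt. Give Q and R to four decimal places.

Q = [[0.7071, 0.2294], [0.0000, 0.9177], [-0.7071, 0.2294], [0.0000, 0.2294]], R = [[1.4142, -1.4142], [0.0000, 4.3589]]

e_1 = a_1/‖a_1‖ = (1, 0, -1, 0)/1.4142 = (0.7071, 0.0000, -0.7071, 0.0000).
r_{12} = e_1·a_2 = -1.4142.
u_2 = a_2 + 1.4142·e_1 = (1.0000, 4.0000, 1.0000, 1.0000).
‖u_2‖ = 4.3589, so e_2 = (0.2294, 0.9177, 0.2294, 0.2294).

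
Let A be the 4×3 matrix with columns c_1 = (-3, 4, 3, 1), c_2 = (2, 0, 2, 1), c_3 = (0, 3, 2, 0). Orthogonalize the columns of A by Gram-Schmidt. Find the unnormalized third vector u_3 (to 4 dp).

u_3 = (0.7325, 0.9873, -0.2866, -0.8917)

q_1 = c_1/‖c_1‖ = (-3, 4, 3, 1)/5.9161 = (-0.5071, 0.6761, 0.5071, 0.1690).
r_{12} = q_1·c_2 = 0.1690.
u_2 = c_2 − 0.1690·q_1 = (2.0857, -0.1143, 1.9143, 0.9714).
‖u_2‖ = 2.9952, so q_2 = (0.6963, -0.0382, 0.6391, 0.3243).
r_{13} = q_1·c_3 = 3.0426; r_{23} = q_2·c_3 = 1.1638.
u_3 = c_3 − 3.0426·q_1 − 1.1638·q_2 = (0.7325, 0.9873, -0.2866, -0.8917).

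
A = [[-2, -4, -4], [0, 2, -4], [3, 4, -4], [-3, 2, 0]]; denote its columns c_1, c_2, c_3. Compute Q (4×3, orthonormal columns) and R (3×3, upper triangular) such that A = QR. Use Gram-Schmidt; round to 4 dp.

e_1 = c_1/‖c_1‖ = (-2, 0, 3, -3)/4.6904 = (-0.4264, 0.0000, 0.6396, -0.6396).
r_{12} = e_1·c_2 = 2.9848.
u_2 = c_2 − 2.9848·e_1 = (-2.7273, 2.0000, 2.0909, 3.9091).
‖u_2‖ = 5.5759, so e_2 = (-0.4891, 0.3587, 0.3750, 0.7011).
r_{13} = e_1·c_3 = -0.8528; r_{23} = e_2·c_3 = -0.9782.
u_3 = c_3 + 0.8528·e_1 + 0.9782·e_2 = (-4.8421, -3.6491, -3.0877, 0.1404).
‖u_3‖ = 6.8056, so e_3 = (-0.7115, -0.5362, -0.4537, 0.0206).

Q = [[-0.4264, -0.4891, -0.7115], [0.0000, 0.3587, -0.5362], [0.6396, 0.3750, -0.4537], [-0.6396, 0.7011, 0.0206]], R = [[4.6904, 2.9848, -0.8528], [0.0000, 5.5759, -0.9782], [0.0000, 0.0000, 6.8056]]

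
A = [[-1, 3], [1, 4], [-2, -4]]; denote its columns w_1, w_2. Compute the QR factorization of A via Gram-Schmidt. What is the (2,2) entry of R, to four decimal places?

w_1 = (-1, 1, -2); ‖w_1‖ = 2.4495, so q_1 = (-0.4082, 0.4082, -0.8165).
q_1·w_2 = (-0.4082)·3 + 0.4082·4 + (-0.8165)·(-4) = 3.6742.
u_2 = w_2 − 3.6742·q_1 = (4.5000, 2.5000, -1.0000).
r_{22} = ‖u_2‖ = 5.2440.

r_{22} = 5.2440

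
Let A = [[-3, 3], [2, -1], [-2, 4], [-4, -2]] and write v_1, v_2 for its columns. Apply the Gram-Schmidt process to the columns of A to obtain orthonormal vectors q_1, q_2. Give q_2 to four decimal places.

v_1 = (-3, 2, -2, -4); ‖v_1‖ = 5.7446, so q_1 = (-0.5222, 0.3482, -0.3482, -0.6963).
q_1·v_2 = (-0.5222)·3 + 0.3482·(-1) + (-0.3482)·4 + (-0.6963)·(-2) = -1.9149.
u_2 = v_2 + 1.9149·q_1 = (2.0000, -0.3333, 3.3333, -3.3333).
‖u_2‖ = 5.1316, so q_2 = (0.3897, -0.0650, 0.6496, -0.6496).

q_2 = (0.3897, -0.0650, 0.6496, -0.6496)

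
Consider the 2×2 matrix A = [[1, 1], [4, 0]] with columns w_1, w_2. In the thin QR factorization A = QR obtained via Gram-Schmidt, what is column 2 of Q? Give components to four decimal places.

q_2 = (0.9701, -0.2425)

q_1 = w_1/‖w_1‖ = (1, 4)/4.1231 = (0.2425, 0.9701).
r_{12} = q_1·w_2 = 0.2425.
u_2 = w_2 − 0.2425·q_1 = (0.9412, -0.2353).
‖u_2‖ = 0.9701, so q_2 = (0.9701, -0.2425).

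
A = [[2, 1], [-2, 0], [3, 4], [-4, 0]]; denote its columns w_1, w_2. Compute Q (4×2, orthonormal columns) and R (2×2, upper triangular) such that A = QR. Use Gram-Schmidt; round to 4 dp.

Q = [[0.3482, 0.0456], [-0.3482, 0.2551], [0.5222, 0.8200], [-0.6963, 0.5103]], R = [[5.7446, 2.4371], [0.0000, 3.3257]]

q_1 = w_1/‖w_1‖ = (2, -2, 3, -4)/5.7446 = (0.3482, -0.3482, 0.5222, -0.6963).
r_{12} = q_1·w_2 = 2.4371.
u_2 = w_2 − 2.4371·q_1 = (0.1515, 0.8485, 2.7273, 1.6970).
‖u_2‖ = 3.3257, so q_2 = (0.0456, 0.2551, 0.8200, 0.5103).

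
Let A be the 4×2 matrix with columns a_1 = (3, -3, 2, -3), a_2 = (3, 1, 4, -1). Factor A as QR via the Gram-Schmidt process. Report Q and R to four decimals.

a_1 = (3, -3, 2, -3); ‖a_1‖ = 5.5678, so e_1 = (0.5388, -0.5388, 0.3592, -0.5388).
e_1·a_2 = 0.5388·3 + (-0.5388)·1 + 0.3592·4 + (-0.5388)·(-1) = 3.0533.
u_2 = a_2 − 3.0533·e_1 = (1.3548, 2.6452, 2.9032, 0.6452).
‖u_2‖ = 4.2045, so e_2 = (0.3222, 0.6291, 0.6905, 0.1534).

Q = [[0.5388, 0.3222], [-0.5388, 0.6291], [0.3592, 0.6905], [-0.5388, 0.1534]], R = [[5.5678, 3.0533], [0.0000, 4.2045]]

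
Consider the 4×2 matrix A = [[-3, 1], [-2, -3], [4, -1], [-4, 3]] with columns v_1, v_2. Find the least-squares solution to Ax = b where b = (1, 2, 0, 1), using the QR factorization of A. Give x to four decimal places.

v_1 = (-3, -2, 4, -4); ‖v_1‖ = 6.7082, so q_1 = (-0.4472, -0.2981, 0.5963, -0.5963).
q_1·v_2 = (-0.4472)·1 + (-0.2981)·(-3) + 0.5963·(-1) + (-0.5963)·3 = -1.9379.
u_2 = v_2 + 1.9379·q_1 = (0.1333, -3.5778, 0.1556, 1.8444).
‖u_2‖ = 4.0304, so q_2 = (0.0331, -0.8877, 0.0386, 0.4576).
Qᵀb = (-1.6398, -1.2847).
Back-substitute: x_2 = -1.2847/4.0304 = -0.3187.
x_1 = (-1.6398 + 1.9379·(-0.3187))/6.7082 = -0.3365.

x = (-0.3365, -0.3187)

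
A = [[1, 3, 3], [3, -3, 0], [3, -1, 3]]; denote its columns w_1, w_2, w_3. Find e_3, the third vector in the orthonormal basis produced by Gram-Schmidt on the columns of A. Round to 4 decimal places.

e_3 = (-0.3586, -0.5976, 0.7171)

e_1 = w_1/‖w_1‖ = (1, 3, 3)/4.3589 = (0.2294, 0.6882, 0.6882).
r_{12} = e_1·w_2 = -2.0647.
u_2 = w_2 + 2.0647·e_1 = (3.4737, -1.5789, 0.4211).
‖u_2‖ = 3.8389, so e_2 = (0.9049, -0.4113, 0.1097).
r_{13} = e_1·w_3 = 2.7530; r_{23} = e_2·w_3 = 3.0437.
u_3 = w_3 − 2.7530·e_1 − 3.0437·e_2 = (-0.3857, -0.6429, 0.7714).
‖u_3‖ = 1.0757, so e_3 = (-0.3586, -0.5976, 0.7171).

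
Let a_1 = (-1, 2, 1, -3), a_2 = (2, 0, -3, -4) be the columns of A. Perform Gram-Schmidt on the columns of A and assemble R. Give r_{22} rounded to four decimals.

r_{22} = 5.0728

a_1 = (-1, 2, 1, -3); ‖a_1‖ = 3.8730, so e_1 = (-0.2582, 0.5164, 0.2582, -0.7746).
e_1·a_2 = (-0.2582)·2 + 0.5164·0 + 0.2582·(-3) + (-0.7746)·(-4) = 1.8074.
u_2 = a_2 − 1.8074·e_1 = (2.4667, -0.9333, -3.4667, -2.6000).
r_{22} = ‖u_2‖ = 5.0728.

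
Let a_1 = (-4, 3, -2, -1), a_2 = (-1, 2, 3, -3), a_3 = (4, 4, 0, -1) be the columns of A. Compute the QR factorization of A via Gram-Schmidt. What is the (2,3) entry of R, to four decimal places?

r_{23} = 1.6658

a_1 = (-4, 3, -2, -1); ‖a_1‖ = 5.4772, so q_1 = (-0.7303, 0.5477, -0.3651, -0.1826).
q_1·a_2 = (-0.7303)·(-1) + 0.5477·2 + (-0.3651)·3 + (-0.1826)·(-3) = 1.2780.
u_2 = a_2 − 1.2780·q_1 = (-0.0667, 1.3000, 3.4667, -2.7667).
‖u_2‖ = 4.6224, so q_2 = (-0.0144, 0.2812, 0.7500, -0.5985).
r_{23} = q_2·a_3 = 1.6658.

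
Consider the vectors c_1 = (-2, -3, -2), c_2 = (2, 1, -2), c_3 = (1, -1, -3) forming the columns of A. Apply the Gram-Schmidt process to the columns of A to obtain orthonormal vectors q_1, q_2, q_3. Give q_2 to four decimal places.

q_2 = (0.5659, 0.1617, -0.8085)

c_1 = (-2, -3, -2); ‖c_1‖ = 4.1231, so q_1 = (-0.4851, -0.7276, -0.4851).
q_1·c_2 = (-0.4851)·2 + (-0.7276)·1 + (-0.4851)·(-2) = -0.7276.
u_2 = c_2 + 0.7276·q_1 = (1.6471, 0.4706, -2.3529).
‖u_2‖ = 2.9104, so q_2 = (0.5659, 0.1617, -0.8085).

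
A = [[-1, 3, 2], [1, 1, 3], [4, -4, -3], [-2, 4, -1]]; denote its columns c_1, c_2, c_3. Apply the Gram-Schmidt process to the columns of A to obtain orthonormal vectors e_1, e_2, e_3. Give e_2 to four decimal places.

c_1 = (-1, 1, 4, -2); ‖c_1‖ = 4.6904, so e_1 = (-0.2132, 0.2132, 0.8528, -0.4264).
e_1·c_2 = (-0.2132)·3 + 0.2132·1 + 0.8528·(-4) + (-0.4264)·4 = -5.5432.
u_2 = c_2 + 5.5432·e_1 = (1.8182, 2.1818, 0.7273, 1.6364).
‖u_2‖ = 3.3575, so e_2 = (0.5415, 0.6498, 0.2166, 0.4874).

e_2 = (0.5415, 0.6498, 0.2166, 0.4874)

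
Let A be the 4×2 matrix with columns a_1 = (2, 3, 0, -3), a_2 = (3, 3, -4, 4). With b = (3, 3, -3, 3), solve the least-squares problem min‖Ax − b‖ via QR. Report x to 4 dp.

e_1 = a_1/‖a_1‖ = (2, 3, 0, -3)/4.6904 = (0.4264, 0.6396, 0.0000, -0.6396).
r_{12} = e_1·a_2 = 0.6396.
u_2 = a_2 − 0.6396·e_1 = (2.7273, 2.5909, -4.0000, 4.4091).
‖u_2‖ = 7.0421, so e_2 = (0.3873, 0.3679, -0.5680, 0.6261).
Qᵀb = (1.2792, 5.8480).
Back-substitute: x_2 = 5.8480/7.0421 = 0.8304.
x_1 = (1.2792 − 0.6396·0.8304)/4.6904 = 0.1595.

x = (0.1595, 0.8304)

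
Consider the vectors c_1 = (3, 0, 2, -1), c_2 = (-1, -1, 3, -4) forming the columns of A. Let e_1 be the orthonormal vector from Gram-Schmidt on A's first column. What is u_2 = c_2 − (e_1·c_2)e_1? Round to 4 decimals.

u_2 = (-2.5000, -1.0000, 2.0000, -3.5000)

c_1 = (3, 0, 2, -1); ‖c_1‖ = 3.7417, so e_1 = (0.8018, 0.0000, 0.5345, -0.2673).
e_1·c_2 = 0.8018·(-1) + 0.0000·(-1) + 0.5345·3 + (-0.2673)·(-4) = 1.8708.
u_2 = c_2 − 1.8708·e_1 = (-2.5000, -1.0000, 2.0000, -3.5000).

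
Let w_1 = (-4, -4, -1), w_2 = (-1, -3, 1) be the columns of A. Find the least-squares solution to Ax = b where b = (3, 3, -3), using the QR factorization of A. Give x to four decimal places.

e_1 = w_1/‖w_1‖ = (-4, -4, -1)/5.7446 = (-0.6963, -0.6963, -0.1741).
r_{12} = e_1·w_2 = 2.6112.
u_2 = w_2 − 2.6112·e_1 = (0.8182, -1.1818, 1.4545).
‖u_2‖ = 2.0449, so e_2 = (0.4001, -0.5779, 0.7113).
Qᵀb = (-3.6556, -2.6673).
Back-substitute: x_2 = -2.6673/2.0449 = -1.3043.
x_1 = (-3.6556 − 2.6112·(-1.3043))/5.7446 = -0.0435.

x = (-0.0435, -1.3043)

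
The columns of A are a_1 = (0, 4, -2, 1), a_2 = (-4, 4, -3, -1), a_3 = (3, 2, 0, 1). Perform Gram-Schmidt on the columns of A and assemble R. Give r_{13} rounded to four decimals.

r_{13} = 1.9640

a_1 = (0, 4, -2, 1); ‖a_1‖ = 4.5826, so e_1 = (0.0000, 0.8729, -0.4364, 0.2182).
r_{13} = e_1·a_3 = 1.9640.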